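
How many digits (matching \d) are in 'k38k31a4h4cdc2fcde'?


\d matches any digit 0-9.
Scanning 'k38k31a4h4cdc2fcde':
  pos 1: '3' -> DIGIT
  pos 2: '8' -> DIGIT
  pos 4: '3' -> DIGIT
  pos 5: '1' -> DIGIT
  pos 7: '4' -> DIGIT
  pos 9: '4' -> DIGIT
  pos 13: '2' -> DIGIT
Digits found: ['3', '8', '3', '1', '4', '4', '2']
Total: 7

7


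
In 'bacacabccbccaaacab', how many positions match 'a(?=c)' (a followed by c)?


Lookahead 'a(?=c)' matches 'a' only when followed by 'c'.
String: 'bacacabccbccaaacab'
Checking each position where char is 'a':
  pos 1: 'a' -> MATCH (next='c')
  pos 3: 'a' -> MATCH (next='c')
  pos 5: 'a' -> no (next='b')
  pos 12: 'a' -> no (next='a')
  pos 13: 'a' -> no (next='a')
  pos 14: 'a' -> MATCH (next='c')
  pos 16: 'a' -> no (next='b')
Matching positions: [1, 3, 14]
Count: 3

3


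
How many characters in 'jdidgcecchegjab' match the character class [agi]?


Character class [agi] matches any of: {a, g, i}
Scanning string 'jdidgcecchegjab' character by character:
  pos 0: 'j' -> no
  pos 1: 'd' -> no
  pos 2: 'i' -> MATCH
  pos 3: 'd' -> no
  pos 4: 'g' -> MATCH
  pos 5: 'c' -> no
  pos 6: 'e' -> no
  pos 7: 'c' -> no
  pos 8: 'c' -> no
  pos 9: 'h' -> no
  pos 10: 'e' -> no
  pos 11: 'g' -> MATCH
  pos 12: 'j' -> no
  pos 13: 'a' -> MATCH
  pos 14: 'b' -> no
Total matches: 4

4


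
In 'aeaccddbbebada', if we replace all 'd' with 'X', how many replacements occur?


re.sub('d', 'X', text) replaces every occurrence of 'd' with 'X'.
Text: 'aeaccddbbebada'
Scanning for 'd':
  pos 5: 'd' -> replacement #1
  pos 6: 'd' -> replacement #2
  pos 12: 'd' -> replacement #3
Total replacements: 3

3


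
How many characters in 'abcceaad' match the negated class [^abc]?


Negated class [^abc] matches any char NOT in {a, b, c}
Scanning 'abcceaad':
  pos 0: 'a' -> no (excluded)
  pos 1: 'b' -> no (excluded)
  pos 2: 'c' -> no (excluded)
  pos 3: 'c' -> no (excluded)
  pos 4: 'e' -> MATCH
  pos 5: 'a' -> no (excluded)
  pos 6: 'a' -> no (excluded)
  pos 7: 'd' -> MATCH
Total matches: 2

2


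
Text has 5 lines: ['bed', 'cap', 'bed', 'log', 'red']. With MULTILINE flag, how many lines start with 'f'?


With MULTILINE flag, ^ matches the start of each line.
Lines: ['bed', 'cap', 'bed', 'log', 'red']
Checking which lines start with 'f':
  Line 1: 'bed' -> no
  Line 2: 'cap' -> no
  Line 3: 'bed' -> no
  Line 4: 'log' -> no
  Line 5: 'red' -> no
Matching lines: []
Count: 0

0


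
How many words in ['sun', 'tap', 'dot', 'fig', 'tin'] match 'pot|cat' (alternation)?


Alternation 'pot|cat' matches either 'pot' or 'cat'.
Checking each word:
  'sun' -> no
  'tap' -> no
  'dot' -> no
  'fig' -> no
  'tin' -> no
Matches: []
Count: 0

0


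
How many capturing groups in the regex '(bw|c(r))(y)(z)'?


To count capturing groups, count each '(' that starts a group.
Pattern: '(bw|c(r))(y)(z)'
Walking through the pattern:
  Position 0: '(' -> group #1
  Position 5: '(' -> group #2
  Position 9: '(' -> group #3
  Position 12: '(' -> group #4
Total capturing groups: 4

4


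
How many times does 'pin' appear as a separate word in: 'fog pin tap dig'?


Scanning each word for exact match 'pin':
  Word 1: 'fog' -> no
  Word 2: 'pin' -> MATCH
  Word 3: 'tap' -> no
  Word 4: 'dig' -> no
Total matches: 1

1


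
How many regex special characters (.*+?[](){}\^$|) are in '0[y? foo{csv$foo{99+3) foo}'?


Regex special characters are: . * + ? [ ] ( ) { } \ ^ $ |
Scanning '0[y? foo{csv$foo{99+3) foo}':
  pos 1: '[' -> SPECIAL
  pos 3: '?' -> SPECIAL
  pos 8: '{' -> SPECIAL
  pos 12: '$' -> SPECIAL
  pos 16: '{' -> SPECIAL
  pos 19: '+' -> SPECIAL
  pos 21: ')' -> SPECIAL
  pos 26: '}' -> SPECIAL
Special chars found: ['[', '?', '{', '$', '{', '+', ')', '}']
Total: 8

8


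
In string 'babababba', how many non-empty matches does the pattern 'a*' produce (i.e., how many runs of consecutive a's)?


Pattern 'a*' matches zero or more a's. We want non-empty runs of consecutive a's.
String: 'babababba'
Walking through the string to find runs of a's:
  Run 1: positions 1-1 -> 'a'
  Run 2: positions 3-3 -> 'a'
  Run 3: positions 5-5 -> 'a'
  Run 4: positions 8-8 -> 'a'
Non-empty runs found: ['a', 'a', 'a', 'a']
Count: 4

4


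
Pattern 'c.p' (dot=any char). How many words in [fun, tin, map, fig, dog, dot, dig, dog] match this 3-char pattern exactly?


Pattern 'c.p' means: starts with 'c', any single char, ends with 'p'.
Checking each word (must be exactly 3 chars):
  'fun' (len=3): no
  'tin' (len=3): no
  'map' (len=3): no
  'fig' (len=3): no
  'dog' (len=3): no
  'dot' (len=3): no
  'dig' (len=3): no
  'dog' (len=3): no
Matching words: []
Total: 0

0


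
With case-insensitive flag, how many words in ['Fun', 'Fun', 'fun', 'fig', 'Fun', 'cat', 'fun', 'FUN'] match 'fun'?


Case-insensitive matching: compare each word's lowercase form to 'fun'.
  'Fun' -> lower='fun' -> MATCH
  'Fun' -> lower='fun' -> MATCH
  'fun' -> lower='fun' -> MATCH
  'fig' -> lower='fig' -> no
  'Fun' -> lower='fun' -> MATCH
  'cat' -> lower='cat' -> no
  'fun' -> lower='fun' -> MATCH
  'FUN' -> lower='fun' -> MATCH
Matches: ['Fun', 'Fun', 'fun', 'Fun', 'fun', 'FUN']
Count: 6

6


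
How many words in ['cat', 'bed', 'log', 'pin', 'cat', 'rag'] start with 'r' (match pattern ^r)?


Pattern ^r anchors to start of word. Check which words begin with 'r':
  'cat' -> no
  'bed' -> no
  'log' -> no
  'pin' -> no
  'cat' -> no
  'rag' -> MATCH (starts with 'r')
Matching words: ['rag']
Count: 1

1


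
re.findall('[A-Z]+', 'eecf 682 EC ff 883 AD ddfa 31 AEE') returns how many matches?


Pattern '[A-Z]+' finds one or more uppercase letters.
Text: 'eecf 682 EC ff 883 AD ddfa 31 AEE'
Scanning for matches:
  Match 1: 'EC'
  Match 2: 'AD'
  Match 3: 'AEE'
Total matches: 3

3


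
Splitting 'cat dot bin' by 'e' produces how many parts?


Splitting by 'e' breaks the string at each occurrence of the separator.
Text: 'cat dot bin'
Parts after split:
  Part 1: 'cat dot bin'
Total parts: 1

1


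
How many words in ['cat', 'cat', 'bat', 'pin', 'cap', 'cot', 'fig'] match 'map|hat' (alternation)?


Alternation 'map|hat' matches either 'map' or 'hat'.
Checking each word:
  'cat' -> no
  'cat' -> no
  'bat' -> no
  'pin' -> no
  'cap' -> no
  'cot' -> no
  'fig' -> no
Matches: []
Count: 0

0


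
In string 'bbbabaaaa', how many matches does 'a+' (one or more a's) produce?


Pattern 'a+' matches one or more consecutive a's.
String: 'bbbabaaaa'
Scanning for runs of a:
  Match 1: 'a' (length 1)
  Match 2: 'aaaa' (length 4)
Total matches: 2

2


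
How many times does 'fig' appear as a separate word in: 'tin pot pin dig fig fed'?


Scanning each word for exact match 'fig':
  Word 1: 'tin' -> no
  Word 2: 'pot' -> no
  Word 3: 'pin' -> no
  Word 4: 'dig' -> no
  Word 5: 'fig' -> MATCH
  Word 6: 'fed' -> no
Total matches: 1

1


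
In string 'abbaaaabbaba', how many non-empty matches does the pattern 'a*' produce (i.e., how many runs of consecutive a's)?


Pattern 'a*' matches zero or more a's. We want non-empty runs of consecutive a's.
String: 'abbaaaabbaba'
Walking through the string to find runs of a's:
  Run 1: positions 0-0 -> 'a'
  Run 2: positions 3-6 -> 'aaaa'
  Run 3: positions 9-9 -> 'a'
  Run 4: positions 11-11 -> 'a'
Non-empty runs found: ['a', 'aaaa', 'a', 'a']
Count: 4

4


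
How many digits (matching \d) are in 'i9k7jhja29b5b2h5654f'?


\d matches any digit 0-9.
Scanning 'i9k7jhja29b5b2h5654f':
  pos 1: '9' -> DIGIT
  pos 3: '7' -> DIGIT
  pos 8: '2' -> DIGIT
  pos 9: '9' -> DIGIT
  pos 11: '5' -> DIGIT
  pos 13: '2' -> DIGIT
  pos 15: '5' -> DIGIT
  pos 16: '6' -> DIGIT
  pos 17: '5' -> DIGIT
  pos 18: '4' -> DIGIT
Digits found: ['9', '7', '2', '9', '5', '2', '5', '6', '5', '4']
Total: 10

10


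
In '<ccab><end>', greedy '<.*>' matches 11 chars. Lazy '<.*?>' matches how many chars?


Greedy '<.*>' tries to match as MUCH as possible.
Lazy '<.*?>' tries to match as LITTLE as possible.

String: '<ccab><end>'
Greedy '<.*>' starts at first '<' and extends to the LAST '>': '<ccab><end>' (11 chars)
Lazy '<.*?>' starts at first '<' and stops at the FIRST '>': '<ccab>' (6 chars)

6


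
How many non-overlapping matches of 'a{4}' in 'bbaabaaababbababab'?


Pattern 'a{4}' matches exactly 4 consecutive a's (greedy, non-overlapping).
String: 'bbaabaaababbababab'
Scanning for runs of a's:
  Run at pos 2: 'aa' (length 2) -> 0 match(es)
  Run at pos 5: 'aaa' (length 3) -> 0 match(es)
  Run at pos 9: 'a' (length 1) -> 0 match(es)
  Run at pos 12: 'a' (length 1) -> 0 match(es)
  Run at pos 14: 'a' (length 1) -> 0 match(es)
  Run at pos 16: 'a' (length 1) -> 0 match(es)
Matches found: []
Total: 0

0


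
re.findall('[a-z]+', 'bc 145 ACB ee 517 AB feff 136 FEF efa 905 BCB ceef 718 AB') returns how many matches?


Pattern '[a-z]+' finds one or more lowercase letters.
Text: 'bc 145 ACB ee 517 AB feff 136 FEF efa 905 BCB ceef 718 AB'
Scanning for matches:
  Match 1: 'bc'
  Match 2: 'ee'
  Match 3: 'feff'
  Match 4: 'efa'
  Match 5: 'ceef'
Total matches: 5

5


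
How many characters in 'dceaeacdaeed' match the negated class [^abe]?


Negated class [^abe] matches any char NOT in {a, b, e}
Scanning 'dceaeacdaeed':
  pos 0: 'd' -> MATCH
  pos 1: 'c' -> MATCH
  pos 2: 'e' -> no (excluded)
  pos 3: 'a' -> no (excluded)
  pos 4: 'e' -> no (excluded)
  pos 5: 'a' -> no (excluded)
  pos 6: 'c' -> MATCH
  pos 7: 'd' -> MATCH
  pos 8: 'a' -> no (excluded)
  pos 9: 'e' -> no (excluded)
  pos 10: 'e' -> no (excluded)
  pos 11: 'd' -> MATCH
Total matches: 5

5


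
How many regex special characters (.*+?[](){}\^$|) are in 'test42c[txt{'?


Regex special characters are: . * + ? [ ] ( ) { } \ ^ $ |
Scanning 'test42c[txt{':
  pos 7: '[' -> SPECIAL
  pos 11: '{' -> SPECIAL
Special chars found: ['[', '{']
Total: 2

2


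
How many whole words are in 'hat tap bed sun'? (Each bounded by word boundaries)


Word boundaries (\b) mark the start/end of each word.
Text: 'hat tap bed sun'
Splitting by whitespace:
  Word 1: 'hat'
  Word 2: 'tap'
  Word 3: 'bed'
  Word 4: 'sun'
Total whole words: 4

4


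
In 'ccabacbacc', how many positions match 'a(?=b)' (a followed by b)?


Lookahead 'a(?=b)' matches 'a' only when followed by 'b'.
String: 'ccabacbacc'
Checking each position where char is 'a':
  pos 2: 'a' -> MATCH (next='b')
  pos 4: 'a' -> no (next='c')
  pos 7: 'a' -> no (next='c')
Matching positions: [2]
Count: 1

1


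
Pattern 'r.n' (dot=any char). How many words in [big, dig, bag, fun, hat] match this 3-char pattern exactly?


Pattern 'r.n' means: starts with 'r', any single char, ends with 'n'.
Checking each word (must be exactly 3 chars):
  'big' (len=3): no
  'dig' (len=3): no
  'bag' (len=3): no
  'fun' (len=3): no
  'hat' (len=3): no
Matching words: []
Total: 0

0


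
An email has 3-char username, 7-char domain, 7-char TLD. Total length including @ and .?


An email address has format: username@domain.tld
Username length: 3
'@' character: 1
Domain length: 7
'.' character: 1
TLD length: 7
Total = 3 + 1 + 7 + 1 + 7 = 19

19


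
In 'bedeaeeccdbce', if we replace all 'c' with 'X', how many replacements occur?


re.sub('c', 'X', text) replaces every occurrence of 'c' with 'X'.
Text: 'bedeaeeccdbce'
Scanning for 'c':
  pos 7: 'c' -> replacement #1
  pos 8: 'c' -> replacement #2
  pos 11: 'c' -> replacement #3
Total replacements: 3

3


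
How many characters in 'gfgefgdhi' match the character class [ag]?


Character class [ag] matches any of: {a, g}
Scanning string 'gfgefgdhi' character by character:
  pos 0: 'g' -> MATCH
  pos 1: 'f' -> no
  pos 2: 'g' -> MATCH
  pos 3: 'e' -> no
  pos 4: 'f' -> no
  pos 5: 'g' -> MATCH
  pos 6: 'd' -> no
  pos 7: 'h' -> no
  pos 8: 'i' -> no
Total matches: 3

3


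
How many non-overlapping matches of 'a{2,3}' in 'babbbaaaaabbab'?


Pattern 'a{2,3}' matches between 2 and 3 consecutive a's (greedy).
String: 'babbbaaaaabbab'
Finding runs of a's and applying greedy matching:
  Run at pos 1: 'a' (length 1)
  Run at pos 5: 'aaaaa' (length 5)
  Run at pos 12: 'a' (length 1)
Matches: ['aaa', 'aa']
Count: 2

2


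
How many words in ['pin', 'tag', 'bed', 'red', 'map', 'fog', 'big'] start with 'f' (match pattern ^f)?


Pattern ^f anchors to start of word. Check which words begin with 'f':
  'pin' -> no
  'tag' -> no
  'bed' -> no
  'red' -> no
  'map' -> no
  'fog' -> MATCH (starts with 'f')
  'big' -> no
Matching words: ['fog']
Count: 1

1


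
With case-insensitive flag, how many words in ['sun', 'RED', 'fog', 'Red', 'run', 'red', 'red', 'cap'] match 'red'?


Case-insensitive matching: compare each word's lowercase form to 'red'.
  'sun' -> lower='sun' -> no
  'RED' -> lower='red' -> MATCH
  'fog' -> lower='fog' -> no
  'Red' -> lower='red' -> MATCH
  'run' -> lower='run' -> no
  'red' -> lower='red' -> MATCH
  'red' -> lower='red' -> MATCH
  'cap' -> lower='cap' -> no
Matches: ['RED', 'Red', 'red', 'red']
Count: 4

4


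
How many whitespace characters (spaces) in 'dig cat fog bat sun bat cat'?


\s matches whitespace characters (spaces, tabs, etc.).
Text: 'dig cat fog bat sun bat cat'
This text has 7 words separated by spaces.
Number of spaces = number of words - 1 = 7 - 1 = 6

6


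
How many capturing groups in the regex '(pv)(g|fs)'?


To count capturing groups, count each '(' that starts a group.
Pattern: '(pv)(g|fs)'
Walking through the pattern:
  Position 0: '(' -> group #1
  Position 4: '(' -> group #2
Total capturing groups: 2

2


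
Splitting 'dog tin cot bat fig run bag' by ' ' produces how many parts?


Splitting by ' ' breaks the string at each occurrence of the separator.
Text: 'dog tin cot bat fig run bag'
Parts after split:
  Part 1: 'dog'
  Part 2: 'tin'
  Part 3: 'cot'
  Part 4: 'bat'
  Part 5: 'fig'
  Part 6: 'run'
  Part 7: 'bag'
Total parts: 7

7


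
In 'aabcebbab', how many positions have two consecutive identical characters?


Looking for consecutive identical characters in 'aabcebbab':
  pos 0-1: 'a' vs 'a' -> MATCH ('aa')
  pos 1-2: 'a' vs 'b' -> different
  pos 2-3: 'b' vs 'c' -> different
  pos 3-4: 'c' vs 'e' -> different
  pos 4-5: 'e' vs 'b' -> different
  pos 5-6: 'b' vs 'b' -> MATCH ('bb')
  pos 6-7: 'b' vs 'a' -> different
  pos 7-8: 'a' vs 'b' -> different
Consecutive identical pairs: ['aa', 'bb']
Count: 2

2


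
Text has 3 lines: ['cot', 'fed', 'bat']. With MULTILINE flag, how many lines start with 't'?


With MULTILINE flag, ^ matches the start of each line.
Lines: ['cot', 'fed', 'bat']
Checking which lines start with 't':
  Line 1: 'cot' -> no
  Line 2: 'fed' -> no
  Line 3: 'bat' -> no
Matching lines: []
Count: 0

0


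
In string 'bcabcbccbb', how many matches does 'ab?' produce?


Pattern 'ab?' matches 'a' optionally followed by 'b'.
String: 'bcabcbccbb'
Scanning left to right for 'a' then checking next char:
  Match 1: 'ab' (a followed by b)
Total matches: 1

1


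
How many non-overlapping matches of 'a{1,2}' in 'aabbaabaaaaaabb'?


Pattern 'a{1,2}' matches between 1 and 2 consecutive a's (greedy).
String: 'aabbaabaaaaaabb'
Finding runs of a's and applying greedy matching:
  Run at pos 0: 'aa' (length 2)
  Run at pos 4: 'aa' (length 2)
  Run at pos 7: 'aaaaaa' (length 6)
Matches: ['aa', 'aa', 'aa', 'aa', 'aa']
Count: 5

5


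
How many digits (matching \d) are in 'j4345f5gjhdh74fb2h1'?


\d matches any digit 0-9.
Scanning 'j4345f5gjhdh74fb2h1':
  pos 1: '4' -> DIGIT
  pos 2: '3' -> DIGIT
  pos 3: '4' -> DIGIT
  pos 4: '5' -> DIGIT
  pos 6: '5' -> DIGIT
  pos 12: '7' -> DIGIT
  pos 13: '4' -> DIGIT
  pos 16: '2' -> DIGIT
  pos 18: '1' -> DIGIT
Digits found: ['4', '3', '4', '5', '5', '7', '4', '2', '1']
Total: 9

9


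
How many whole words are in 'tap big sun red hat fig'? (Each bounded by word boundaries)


Word boundaries (\b) mark the start/end of each word.
Text: 'tap big sun red hat fig'
Splitting by whitespace:
  Word 1: 'tap'
  Word 2: 'big'
  Word 3: 'sun'
  Word 4: 'red'
  Word 5: 'hat'
  Word 6: 'fig'
Total whole words: 6

6


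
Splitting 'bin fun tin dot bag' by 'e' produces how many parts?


Splitting by 'e' breaks the string at each occurrence of the separator.
Text: 'bin fun tin dot bag'
Parts after split:
  Part 1: 'bin fun tin dot bag'
Total parts: 1

1


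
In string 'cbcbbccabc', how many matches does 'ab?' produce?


Pattern 'ab?' matches 'a' optionally followed by 'b'.
String: 'cbcbbccabc'
Scanning left to right for 'a' then checking next char:
  Match 1: 'ab' (a followed by b)
Total matches: 1

1


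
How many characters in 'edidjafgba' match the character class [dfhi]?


Character class [dfhi] matches any of: {d, f, h, i}
Scanning string 'edidjafgba' character by character:
  pos 0: 'e' -> no
  pos 1: 'd' -> MATCH
  pos 2: 'i' -> MATCH
  pos 3: 'd' -> MATCH
  pos 4: 'j' -> no
  pos 5: 'a' -> no
  pos 6: 'f' -> MATCH
  pos 7: 'g' -> no
  pos 8: 'b' -> no
  pos 9: 'a' -> no
Total matches: 4

4


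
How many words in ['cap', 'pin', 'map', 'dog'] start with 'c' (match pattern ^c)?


Pattern ^c anchors to start of word. Check which words begin with 'c':
  'cap' -> MATCH (starts with 'c')
  'pin' -> no
  'map' -> no
  'dog' -> no
Matching words: ['cap']
Count: 1

1


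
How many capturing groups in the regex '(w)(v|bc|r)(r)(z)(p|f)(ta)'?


To count capturing groups, count each '(' that starts a group.
Pattern: '(w)(v|bc|r)(r)(z)(p|f)(ta)'
Walking through the pattern:
  Position 0: '(' -> group #1
  Position 3: '(' -> group #2
  Position 11: '(' -> group #3
  Position 14: '(' -> group #4
  Position 17: '(' -> group #5
  Position 22: '(' -> group #6
Total capturing groups: 6

6


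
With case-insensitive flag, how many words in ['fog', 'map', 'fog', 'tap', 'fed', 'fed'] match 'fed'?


Case-insensitive matching: compare each word's lowercase form to 'fed'.
  'fog' -> lower='fog' -> no
  'map' -> lower='map' -> no
  'fog' -> lower='fog' -> no
  'tap' -> lower='tap' -> no
  'fed' -> lower='fed' -> MATCH
  'fed' -> lower='fed' -> MATCH
Matches: ['fed', 'fed']
Count: 2

2


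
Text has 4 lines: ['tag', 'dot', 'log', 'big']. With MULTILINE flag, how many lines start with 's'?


With MULTILINE flag, ^ matches the start of each line.
Lines: ['tag', 'dot', 'log', 'big']
Checking which lines start with 's':
  Line 1: 'tag' -> no
  Line 2: 'dot' -> no
  Line 3: 'log' -> no
  Line 4: 'big' -> no
Matching lines: []
Count: 0

0


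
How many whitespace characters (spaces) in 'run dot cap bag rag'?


\s matches whitespace characters (spaces, tabs, etc.).
Text: 'run dot cap bag rag'
This text has 5 words separated by spaces.
Number of spaces = number of words - 1 = 5 - 1 = 4

4


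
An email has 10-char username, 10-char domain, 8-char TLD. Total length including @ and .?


An email address has format: username@domain.tld
Username length: 10
'@' character: 1
Domain length: 10
'.' character: 1
TLD length: 8
Total = 10 + 1 + 10 + 1 + 8 = 30

30


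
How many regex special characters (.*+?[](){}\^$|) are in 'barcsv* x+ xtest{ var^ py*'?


Regex special characters are: . * + ? [ ] ( ) { } \ ^ $ |
Scanning 'barcsv* x+ xtest{ var^ py*':
  pos 6: '*' -> SPECIAL
  pos 9: '+' -> SPECIAL
  pos 16: '{' -> SPECIAL
  pos 21: '^' -> SPECIAL
  pos 25: '*' -> SPECIAL
Special chars found: ['*', '+', '{', '^', '*']
Total: 5

5


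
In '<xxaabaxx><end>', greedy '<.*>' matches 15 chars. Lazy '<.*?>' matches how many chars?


Greedy '<.*>' tries to match as MUCH as possible.
Lazy '<.*?>' tries to match as LITTLE as possible.

String: '<xxaabaxx><end>'
Greedy '<.*>' starts at first '<' and extends to the LAST '>': '<xxaabaxx><end>' (15 chars)
Lazy '<.*?>' starts at first '<' and stops at the FIRST '>': '<xxaabaxx>' (10 chars)

10


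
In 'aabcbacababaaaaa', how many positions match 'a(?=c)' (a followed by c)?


Lookahead 'a(?=c)' matches 'a' only when followed by 'c'.
String: 'aabcbacababaaaaa'
Checking each position where char is 'a':
  pos 0: 'a' -> no (next='a')
  pos 1: 'a' -> no (next='b')
  pos 5: 'a' -> MATCH (next='c')
  pos 7: 'a' -> no (next='b')
  pos 9: 'a' -> no (next='b')
  pos 11: 'a' -> no (next='a')
  pos 12: 'a' -> no (next='a')
  pos 13: 'a' -> no (next='a')
  pos 14: 'a' -> no (next='a')
Matching positions: [5]
Count: 1

1


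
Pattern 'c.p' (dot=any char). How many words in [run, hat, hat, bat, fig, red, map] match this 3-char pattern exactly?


Pattern 'c.p' means: starts with 'c', any single char, ends with 'p'.
Checking each word (must be exactly 3 chars):
  'run' (len=3): no
  'hat' (len=3): no
  'hat' (len=3): no
  'bat' (len=3): no
  'fig' (len=3): no
  'red' (len=3): no
  'map' (len=3): no
Matching words: []
Total: 0

0


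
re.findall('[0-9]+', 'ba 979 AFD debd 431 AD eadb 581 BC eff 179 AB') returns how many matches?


Pattern '[0-9]+' finds one or more digits.
Text: 'ba 979 AFD debd 431 AD eadb 581 BC eff 179 AB'
Scanning for matches:
  Match 1: '979'
  Match 2: '431'
  Match 3: '581'
  Match 4: '179'
Total matches: 4

4


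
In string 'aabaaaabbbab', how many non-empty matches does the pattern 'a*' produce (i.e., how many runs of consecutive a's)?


Pattern 'a*' matches zero or more a's. We want non-empty runs of consecutive a's.
String: 'aabaaaabbbab'
Walking through the string to find runs of a's:
  Run 1: positions 0-1 -> 'aa'
  Run 2: positions 3-6 -> 'aaaa'
  Run 3: positions 10-10 -> 'a'
Non-empty runs found: ['aa', 'aaaa', 'a']
Count: 3

3


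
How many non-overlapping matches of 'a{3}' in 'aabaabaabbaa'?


Pattern 'a{3}' matches exactly 3 consecutive a's (greedy, non-overlapping).
String: 'aabaabaabbaa'
Scanning for runs of a's:
  Run at pos 0: 'aa' (length 2) -> 0 match(es)
  Run at pos 3: 'aa' (length 2) -> 0 match(es)
  Run at pos 6: 'aa' (length 2) -> 0 match(es)
  Run at pos 10: 'aa' (length 2) -> 0 match(es)
Matches found: []
Total: 0

0


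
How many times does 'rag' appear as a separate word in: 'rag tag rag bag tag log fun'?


Scanning each word for exact match 'rag':
  Word 1: 'rag' -> MATCH
  Word 2: 'tag' -> no
  Word 3: 'rag' -> MATCH
  Word 4: 'bag' -> no
  Word 5: 'tag' -> no
  Word 6: 'log' -> no
  Word 7: 'fun' -> no
Total matches: 2

2


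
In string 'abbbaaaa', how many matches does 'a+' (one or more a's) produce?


Pattern 'a+' matches one or more consecutive a's.
String: 'abbbaaaa'
Scanning for runs of a:
  Match 1: 'a' (length 1)
  Match 2: 'aaaa' (length 4)
Total matches: 2

2


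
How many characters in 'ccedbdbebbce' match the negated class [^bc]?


Negated class [^bc] matches any char NOT in {b, c}
Scanning 'ccedbdbebbce':
  pos 0: 'c' -> no (excluded)
  pos 1: 'c' -> no (excluded)
  pos 2: 'e' -> MATCH
  pos 3: 'd' -> MATCH
  pos 4: 'b' -> no (excluded)
  pos 5: 'd' -> MATCH
  pos 6: 'b' -> no (excluded)
  pos 7: 'e' -> MATCH
  pos 8: 'b' -> no (excluded)
  pos 9: 'b' -> no (excluded)
  pos 10: 'c' -> no (excluded)
  pos 11: 'e' -> MATCH
Total matches: 5

5


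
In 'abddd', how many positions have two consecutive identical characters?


Looking for consecutive identical characters in 'abddd':
  pos 0-1: 'a' vs 'b' -> different
  pos 1-2: 'b' vs 'd' -> different
  pos 2-3: 'd' vs 'd' -> MATCH ('dd')
  pos 3-4: 'd' vs 'd' -> MATCH ('dd')
Consecutive identical pairs: ['dd', 'dd']
Count: 2

2


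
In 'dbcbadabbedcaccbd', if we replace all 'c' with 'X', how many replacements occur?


re.sub('c', 'X', text) replaces every occurrence of 'c' with 'X'.
Text: 'dbcbadabbedcaccbd'
Scanning for 'c':
  pos 2: 'c' -> replacement #1
  pos 11: 'c' -> replacement #2
  pos 13: 'c' -> replacement #3
  pos 14: 'c' -> replacement #4
Total replacements: 4

4


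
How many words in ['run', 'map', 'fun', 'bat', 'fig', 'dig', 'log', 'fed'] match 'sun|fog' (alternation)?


Alternation 'sun|fog' matches either 'sun' or 'fog'.
Checking each word:
  'run' -> no
  'map' -> no
  'fun' -> no
  'bat' -> no
  'fig' -> no
  'dig' -> no
  'log' -> no
  'fed' -> no
Matches: []
Count: 0

0


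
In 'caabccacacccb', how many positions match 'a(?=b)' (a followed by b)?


Lookahead 'a(?=b)' matches 'a' only when followed by 'b'.
String: 'caabccacacccb'
Checking each position where char is 'a':
  pos 1: 'a' -> no (next='a')
  pos 2: 'a' -> MATCH (next='b')
  pos 6: 'a' -> no (next='c')
  pos 8: 'a' -> no (next='c')
Matching positions: [2]
Count: 1

1


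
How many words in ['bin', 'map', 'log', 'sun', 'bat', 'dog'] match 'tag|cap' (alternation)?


Alternation 'tag|cap' matches either 'tag' or 'cap'.
Checking each word:
  'bin' -> no
  'map' -> no
  'log' -> no
  'sun' -> no
  'bat' -> no
  'dog' -> no
Matches: []
Count: 0

0


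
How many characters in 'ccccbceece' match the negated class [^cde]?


Negated class [^cde] matches any char NOT in {c, d, e}
Scanning 'ccccbceece':
  pos 0: 'c' -> no (excluded)
  pos 1: 'c' -> no (excluded)
  pos 2: 'c' -> no (excluded)
  pos 3: 'c' -> no (excluded)
  pos 4: 'b' -> MATCH
  pos 5: 'c' -> no (excluded)
  pos 6: 'e' -> no (excluded)
  pos 7: 'e' -> no (excluded)
  pos 8: 'c' -> no (excluded)
  pos 9: 'e' -> no (excluded)
Total matches: 1

1


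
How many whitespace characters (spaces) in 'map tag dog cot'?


\s matches whitespace characters (spaces, tabs, etc.).
Text: 'map tag dog cot'
This text has 4 words separated by spaces.
Number of spaces = number of words - 1 = 4 - 1 = 3

3


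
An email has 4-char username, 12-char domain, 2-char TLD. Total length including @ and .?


An email address has format: username@domain.tld
Username length: 4
'@' character: 1
Domain length: 12
'.' character: 1
TLD length: 2
Total = 4 + 1 + 12 + 1 + 2 = 20

20


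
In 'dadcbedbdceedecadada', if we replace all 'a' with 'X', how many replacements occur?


re.sub('a', 'X', text) replaces every occurrence of 'a' with 'X'.
Text: 'dadcbedbdceedecadada'
Scanning for 'a':
  pos 1: 'a' -> replacement #1
  pos 15: 'a' -> replacement #2
  pos 17: 'a' -> replacement #3
  pos 19: 'a' -> replacement #4
Total replacements: 4

4


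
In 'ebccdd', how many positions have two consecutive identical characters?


Looking for consecutive identical characters in 'ebccdd':
  pos 0-1: 'e' vs 'b' -> different
  pos 1-2: 'b' vs 'c' -> different
  pos 2-3: 'c' vs 'c' -> MATCH ('cc')
  pos 3-4: 'c' vs 'd' -> different
  pos 4-5: 'd' vs 'd' -> MATCH ('dd')
Consecutive identical pairs: ['cc', 'dd']
Count: 2

2


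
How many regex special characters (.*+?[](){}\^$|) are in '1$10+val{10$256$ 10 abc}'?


Regex special characters are: . * + ? [ ] ( ) { } \ ^ $ |
Scanning '1$10+val{10$256$ 10 abc}':
  pos 1: '$' -> SPECIAL
  pos 4: '+' -> SPECIAL
  pos 8: '{' -> SPECIAL
  pos 11: '$' -> SPECIAL
  pos 15: '$' -> SPECIAL
  pos 23: '}' -> SPECIAL
Special chars found: ['$', '+', '{', '$', '$', '}']
Total: 6

6


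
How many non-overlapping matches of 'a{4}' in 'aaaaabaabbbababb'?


Pattern 'a{4}' matches exactly 4 consecutive a's (greedy, non-overlapping).
String: 'aaaaabaabbbababb'
Scanning for runs of a's:
  Run at pos 0: 'aaaaa' (length 5) -> 1 match(es)
  Run at pos 6: 'aa' (length 2) -> 0 match(es)
  Run at pos 11: 'a' (length 1) -> 0 match(es)
  Run at pos 13: 'a' (length 1) -> 0 match(es)
Matches found: ['aaaa']
Total: 1

1


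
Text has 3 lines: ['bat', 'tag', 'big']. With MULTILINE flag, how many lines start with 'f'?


With MULTILINE flag, ^ matches the start of each line.
Lines: ['bat', 'tag', 'big']
Checking which lines start with 'f':
  Line 1: 'bat' -> no
  Line 2: 'tag' -> no
  Line 3: 'big' -> no
Matching lines: []
Count: 0

0


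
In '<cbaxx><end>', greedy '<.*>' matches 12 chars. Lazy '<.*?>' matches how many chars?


Greedy '<.*>' tries to match as MUCH as possible.
Lazy '<.*?>' tries to match as LITTLE as possible.

String: '<cbaxx><end>'
Greedy '<.*>' starts at first '<' and extends to the LAST '>': '<cbaxx><end>' (12 chars)
Lazy '<.*?>' starts at first '<' and stops at the FIRST '>': '<cbaxx>' (7 chars)

7


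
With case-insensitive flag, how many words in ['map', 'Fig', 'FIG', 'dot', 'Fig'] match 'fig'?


Case-insensitive matching: compare each word's lowercase form to 'fig'.
  'map' -> lower='map' -> no
  'Fig' -> lower='fig' -> MATCH
  'FIG' -> lower='fig' -> MATCH
  'dot' -> lower='dot' -> no
  'Fig' -> lower='fig' -> MATCH
Matches: ['Fig', 'FIG', 'Fig']
Count: 3

3


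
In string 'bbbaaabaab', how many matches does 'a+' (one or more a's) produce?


Pattern 'a+' matches one or more consecutive a's.
String: 'bbbaaabaab'
Scanning for runs of a:
  Match 1: 'aaa' (length 3)
  Match 2: 'aa' (length 2)
Total matches: 2

2


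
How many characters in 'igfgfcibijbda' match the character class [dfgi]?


Character class [dfgi] matches any of: {d, f, g, i}
Scanning string 'igfgfcibijbda' character by character:
  pos 0: 'i' -> MATCH
  pos 1: 'g' -> MATCH
  pos 2: 'f' -> MATCH
  pos 3: 'g' -> MATCH
  pos 4: 'f' -> MATCH
  pos 5: 'c' -> no
  pos 6: 'i' -> MATCH
  pos 7: 'b' -> no
  pos 8: 'i' -> MATCH
  pos 9: 'j' -> no
  pos 10: 'b' -> no
  pos 11: 'd' -> MATCH
  pos 12: 'a' -> no
Total matches: 8

8


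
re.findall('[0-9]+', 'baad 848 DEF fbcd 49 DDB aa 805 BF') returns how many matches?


Pattern '[0-9]+' finds one or more digits.
Text: 'baad 848 DEF fbcd 49 DDB aa 805 BF'
Scanning for matches:
  Match 1: '848'
  Match 2: '49'
  Match 3: '805'
Total matches: 3

3


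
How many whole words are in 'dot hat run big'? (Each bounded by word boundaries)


Word boundaries (\b) mark the start/end of each word.
Text: 'dot hat run big'
Splitting by whitespace:
  Word 1: 'dot'
  Word 2: 'hat'
  Word 3: 'run'
  Word 4: 'big'
Total whole words: 4

4


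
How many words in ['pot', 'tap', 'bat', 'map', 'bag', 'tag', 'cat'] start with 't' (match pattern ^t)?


Pattern ^t anchors to start of word. Check which words begin with 't':
  'pot' -> no
  'tap' -> MATCH (starts with 't')
  'bat' -> no
  'map' -> no
  'bag' -> no
  'tag' -> MATCH (starts with 't')
  'cat' -> no
Matching words: ['tap', 'tag']
Count: 2

2


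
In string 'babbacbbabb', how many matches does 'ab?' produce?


Pattern 'ab?' matches 'a' optionally followed by 'b'.
String: 'babbacbbabb'
Scanning left to right for 'a' then checking next char:
  Match 1: 'ab' (a followed by b)
  Match 2: 'a' (a not followed by b)
  Match 3: 'ab' (a followed by b)
Total matches: 3

3


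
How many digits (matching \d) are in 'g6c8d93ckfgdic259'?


\d matches any digit 0-9.
Scanning 'g6c8d93ckfgdic259':
  pos 1: '6' -> DIGIT
  pos 3: '8' -> DIGIT
  pos 5: '9' -> DIGIT
  pos 6: '3' -> DIGIT
  pos 14: '2' -> DIGIT
  pos 15: '5' -> DIGIT
  pos 16: '9' -> DIGIT
Digits found: ['6', '8', '9', '3', '2', '5', '9']
Total: 7

7


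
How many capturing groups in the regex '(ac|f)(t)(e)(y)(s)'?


To count capturing groups, count each '(' that starts a group.
Pattern: '(ac|f)(t)(e)(y)(s)'
Walking through the pattern:
  Position 0: '(' -> group #1
  Position 6: '(' -> group #2
  Position 9: '(' -> group #3
  Position 12: '(' -> group #4
  Position 15: '(' -> group #5
Total capturing groups: 5

5


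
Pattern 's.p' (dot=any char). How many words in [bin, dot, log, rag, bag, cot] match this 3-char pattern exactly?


Pattern 's.p' means: starts with 's', any single char, ends with 'p'.
Checking each word (must be exactly 3 chars):
  'bin' (len=3): no
  'dot' (len=3): no
  'log' (len=3): no
  'rag' (len=3): no
  'bag' (len=3): no
  'cot' (len=3): no
Matching words: []
Total: 0

0


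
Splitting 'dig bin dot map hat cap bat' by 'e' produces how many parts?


Splitting by 'e' breaks the string at each occurrence of the separator.
Text: 'dig bin dot map hat cap bat'
Parts after split:
  Part 1: 'dig bin dot map hat cap bat'
Total parts: 1

1


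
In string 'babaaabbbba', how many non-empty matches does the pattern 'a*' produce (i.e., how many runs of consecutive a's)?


Pattern 'a*' matches zero or more a's. We want non-empty runs of consecutive a's.
String: 'babaaabbbba'
Walking through the string to find runs of a's:
  Run 1: positions 1-1 -> 'a'
  Run 2: positions 3-5 -> 'aaa'
  Run 3: positions 10-10 -> 'a'
Non-empty runs found: ['a', 'aaa', 'a']
Count: 3

3


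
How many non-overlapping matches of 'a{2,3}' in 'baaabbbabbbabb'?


Pattern 'a{2,3}' matches between 2 and 3 consecutive a's (greedy).
String: 'baaabbbabbbabb'
Finding runs of a's and applying greedy matching:
  Run at pos 1: 'aaa' (length 3)
  Run at pos 7: 'a' (length 1)
  Run at pos 11: 'a' (length 1)
Matches: ['aaa']
Count: 1

1


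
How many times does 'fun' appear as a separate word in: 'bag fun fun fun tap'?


Scanning each word for exact match 'fun':
  Word 1: 'bag' -> no
  Word 2: 'fun' -> MATCH
  Word 3: 'fun' -> MATCH
  Word 4: 'fun' -> MATCH
  Word 5: 'tap' -> no
Total matches: 3

3


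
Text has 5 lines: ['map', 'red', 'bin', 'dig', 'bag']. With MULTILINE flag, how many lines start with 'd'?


With MULTILINE flag, ^ matches the start of each line.
Lines: ['map', 'red', 'bin', 'dig', 'bag']
Checking which lines start with 'd':
  Line 1: 'map' -> no
  Line 2: 'red' -> no
  Line 3: 'bin' -> no
  Line 4: 'dig' -> MATCH
  Line 5: 'bag' -> no
Matching lines: ['dig']
Count: 1

1


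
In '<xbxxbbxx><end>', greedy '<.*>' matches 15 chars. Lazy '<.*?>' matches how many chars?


Greedy '<.*>' tries to match as MUCH as possible.
Lazy '<.*?>' tries to match as LITTLE as possible.

String: '<xbxxbbxx><end>'
Greedy '<.*>' starts at first '<' and extends to the LAST '>': '<xbxxbbxx><end>' (15 chars)
Lazy '<.*?>' starts at first '<' and stops at the FIRST '>': '<xbxxbbxx>' (10 chars)

10


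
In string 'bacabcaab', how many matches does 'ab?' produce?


Pattern 'ab?' matches 'a' optionally followed by 'b'.
String: 'bacabcaab'
Scanning left to right for 'a' then checking next char:
  Match 1: 'a' (a not followed by b)
  Match 2: 'ab' (a followed by b)
  Match 3: 'a' (a not followed by b)
  Match 4: 'ab' (a followed by b)
Total matches: 4

4


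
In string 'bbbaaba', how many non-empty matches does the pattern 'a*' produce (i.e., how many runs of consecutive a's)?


Pattern 'a*' matches zero or more a's. We want non-empty runs of consecutive a's.
String: 'bbbaaba'
Walking through the string to find runs of a's:
  Run 1: positions 3-4 -> 'aa'
  Run 2: positions 6-6 -> 'a'
Non-empty runs found: ['aa', 'a']
Count: 2

2


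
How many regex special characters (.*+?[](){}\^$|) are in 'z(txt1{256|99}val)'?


Regex special characters are: . * + ? [ ] ( ) { } \ ^ $ |
Scanning 'z(txt1{256|99}val)':
  pos 1: '(' -> SPECIAL
  pos 6: '{' -> SPECIAL
  pos 10: '|' -> SPECIAL
  pos 13: '}' -> SPECIAL
  pos 17: ')' -> SPECIAL
Special chars found: ['(', '{', '|', '}', ')']
Total: 5

5


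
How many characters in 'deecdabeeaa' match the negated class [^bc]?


Negated class [^bc] matches any char NOT in {b, c}
Scanning 'deecdabeeaa':
  pos 0: 'd' -> MATCH
  pos 1: 'e' -> MATCH
  pos 2: 'e' -> MATCH
  pos 3: 'c' -> no (excluded)
  pos 4: 'd' -> MATCH
  pos 5: 'a' -> MATCH
  pos 6: 'b' -> no (excluded)
  pos 7: 'e' -> MATCH
  pos 8: 'e' -> MATCH
  pos 9: 'a' -> MATCH
  pos 10: 'a' -> MATCH
Total matches: 9

9


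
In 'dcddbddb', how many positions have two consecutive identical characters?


Looking for consecutive identical characters in 'dcddbddb':
  pos 0-1: 'd' vs 'c' -> different
  pos 1-2: 'c' vs 'd' -> different
  pos 2-3: 'd' vs 'd' -> MATCH ('dd')
  pos 3-4: 'd' vs 'b' -> different
  pos 4-5: 'b' vs 'd' -> different
  pos 5-6: 'd' vs 'd' -> MATCH ('dd')
  pos 6-7: 'd' vs 'b' -> different
Consecutive identical pairs: ['dd', 'dd']
Count: 2

2


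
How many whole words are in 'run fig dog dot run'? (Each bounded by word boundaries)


Word boundaries (\b) mark the start/end of each word.
Text: 'run fig dog dot run'
Splitting by whitespace:
  Word 1: 'run'
  Word 2: 'fig'
  Word 3: 'dog'
  Word 4: 'dot'
  Word 5: 'run'
Total whole words: 5

5


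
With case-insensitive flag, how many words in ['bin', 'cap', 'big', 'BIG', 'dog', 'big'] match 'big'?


Case-insensitive matching: compare each word's lowercase form to 'big'.
  'bin' -> lower='bin' -> no
  'cap' -> lower='cap' -> no
  'big' -> lower='big' -> MATCH
  'BIG' -> lower='big' -> MATCH
  'dog' -> lower='dog' -> no
  'big' -> lower='big' -> MATCH
Matches: ['big', 'BIG', 'big']
Count: 3

3


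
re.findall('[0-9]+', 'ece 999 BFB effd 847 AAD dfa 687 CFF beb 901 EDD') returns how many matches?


Pattern '[0-9]+' finds one or more digits.
Text: 'ece 999 BFB effd 847 AAD dfa 687 CFF beb 901 EDD'
Scanning for matches:
  Match 1: '999'
  Match 2: '847'
  Match 3: '687'
  Match 4: '901'
Total matches: 4

4


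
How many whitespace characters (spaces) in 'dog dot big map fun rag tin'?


\s matches whitespace characters (spaces, tabs, etc.).
Text: 'dog dot big map fun rag tin'
This text has 7 words separated by spaces.
Number of spaces = number of words - 1 = 7 - 1 = 6

6


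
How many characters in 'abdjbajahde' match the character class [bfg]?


Character class [bfg] matches any of: {b, f, g}
Scanning string 'abdjbajahde' character by character:
  pos 0: 'a' -> no
  pos 1: 'b' -> MATCH
  pos 2: 'd' -> no
  pos 3: 'j' -> no
  pos 4: 'b' -> MATCH
  pos 5: 'a' -> no
  pos 6: 'j' -> no
  pos 7: 'a' -> no
  pos 8: 'h' -> no
  pos 9: 'd' -> no
  pos 10: 'e' -> no
Total matches: 2

2


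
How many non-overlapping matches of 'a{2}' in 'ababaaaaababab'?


Pattern 'a{2}' matches exactly 2 consecutive a's (greedy, non-overlapping).
String: 'ababaaaaababab'
Scanning for runs of a's:
  Run at pos 0: 'a' (length 1) -> 0 match(es)
  Run at pos 2: 'a' (length 1) -> 0 match(es)
  Run at pos 4: 'aaaaa' (length 5) -> 2 match(es)
  Run at pos 10: 'a' (length 1) -> 0 match(es)
  Run at pos 12: 'a' (length 1) -> 0 match(es)
Matches found: ['aa', 'aa']
Total: 2

2


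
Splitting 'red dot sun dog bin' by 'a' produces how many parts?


Splitting by 'a' breaks the string at each occurrence of the separator.
Text: 'red dot sun dog bin'
Parts after split:
  Part 1: 'red dot sun dog bin'
Total parts: 1

1


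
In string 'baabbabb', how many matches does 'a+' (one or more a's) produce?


Pattern 'a+' matches one or more consecutive a's.
String: 'baabbabb'
Scanning for runs of a:
  Match 1: 'aa' (length 2)
  Match 2: 'a' (length 1)
Total matches: 2

2


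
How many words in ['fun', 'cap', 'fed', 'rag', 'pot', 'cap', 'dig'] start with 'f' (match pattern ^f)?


Pattern ^f anchors to start of word. Check which words begin with 'f':
  'fun' -> MATCH (starts with 'f')
  'cap' -> no
  'fed' -> MATCH (starts with 'f')
  'rag' -> no
  'pot' -> no
  'cap' -> no
  'dig' -> no
Matching words: ['fun', 'fed']
Count: 2

2


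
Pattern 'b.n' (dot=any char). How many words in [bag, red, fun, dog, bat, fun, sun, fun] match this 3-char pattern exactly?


Pattern 'b.n' means: starts with 'b', any single char, ends with 'n'.
Checking each word (must be exactly 3 chars):
  'bag' (len=3): no
  'red' (len=3): no
  'fun' (len=3): no
  'dog' (len=3): no
  'bat' (len=3): no
  'fun' (len=3): no
  'sun' (len=3): no
  'fun' (len=3): no
Matching words: []
Total: 0

0


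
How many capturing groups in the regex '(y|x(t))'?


To count capturing groups, count each '(' that starts a group.
Pattern: '(y|x(t))'
Walking through the pattern:
  Position 0: '(' -> group #1
  Position 4: '(' -> group #2
Total capturing groups: 2

2


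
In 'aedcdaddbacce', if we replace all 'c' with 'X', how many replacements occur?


re.sub('c', 'X', text) replaces every occurrence of 'c' with 'X'.
Text: 'aedcdaddbacce'
Scanning for 'c':
  pos 3: 'c' -> replacement #1
  pos 10: 'c' -> replacement #2
  pos 11: 'c' -> replacement #3
Total replacements: 3

3


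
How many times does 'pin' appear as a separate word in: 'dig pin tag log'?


Scanning each word for exact match 'pin':
  Word 1: 'dig' -> no
  Word 2: 'pin' -> MATCH
  Word 3: 'tag' -> no
  Word 4: 'log' -> no
Total matches: 1

1


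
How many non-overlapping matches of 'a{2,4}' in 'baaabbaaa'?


Pattern 'a{2,4}' matches between 2 and 4 consecutive a's (greedy).
String: 'baaabbaaa'
Finding runs of a's and applying greedy matching:
  Run at pos 1: 'aaa' (length 3)
  Run at pos 6: 'aaa' (length 3)
Matches: ['aaa', 'aaa']
Count: 2

2
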